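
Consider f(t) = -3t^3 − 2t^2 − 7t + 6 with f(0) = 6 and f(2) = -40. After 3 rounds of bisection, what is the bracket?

f(1) = -6 < 0, so the root lies in [0, 1]
f(0.5) = 1.625 > 0, so the root lies in [0.5, 1]
f(0.75) = -1.640625 < 0, so the root lies in [0.5, 0.75]

[0.5, 0.75]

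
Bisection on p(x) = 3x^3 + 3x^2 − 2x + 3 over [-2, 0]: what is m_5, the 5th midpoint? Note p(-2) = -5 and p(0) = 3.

p(-1) = 5 > 0, so the root lies in [-2, -1]
p(-1.5) = 2.625 > 0, so the root lies in [-2, -1.5]
p(-1.75) = -0.390625 < 0, so the root lies in [-1.75, -1.5]
p(-1.625) = 1.2988 > 0, so the root lies in [-1.75, -1.625]
p(-1.6875) = 0.5017 > 0, so the root lies in [-1.75, -1.6875]

-1.6875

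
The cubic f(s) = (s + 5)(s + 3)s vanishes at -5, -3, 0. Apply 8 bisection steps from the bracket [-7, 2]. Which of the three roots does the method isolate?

0

m = -2.5, f(m) = -3.125 (−); new bracket [-2.5, 2]
m = -0.25, f(m) = -3.265625 (−); new bracket [-0.25, 2]
m = 0.875, f(m) = 19.919922 (+); new bracket [-0.25, 0.875]
m = 0.3125, f(m) = 5.4993 (+); new bracket [-0.25, 0.3125]
m = 0.03125, f(m) = 0.4766 (+); new bracket [-0.25, 0.03125]
m = -0.109375, f(m) = -1.5462 (−); new bracket [-0.109375, 0.03125]
m = -0.0390625, f(m) = -0.5738 (−); new bracket [-0.0390625, 0.03125]
m = -0.00390625, f(m) = -0.0585 (−); new bracket [-0.00390625, 0.03125]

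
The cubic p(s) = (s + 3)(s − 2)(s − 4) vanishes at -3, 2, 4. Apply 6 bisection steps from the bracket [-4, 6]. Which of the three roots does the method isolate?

s = 1 gives p = 12, positive; keep [-4, 1]
s = -1.5 gives p = 28.875, positive; keep [-4, -1.5]
s = -2.75 gives p = 8.015625, positive; keep [-4, -2.75]
s = -3.375 gives p = -14.8652, negative; keep [-3.375, -2.75]
s = -3.0625 gives p = -2.2346, negative; keep [-3.0625, -2.75]
s = -2.90625 gives p = 3.1766, positive; keep [-3.0625, -2.90625]

-3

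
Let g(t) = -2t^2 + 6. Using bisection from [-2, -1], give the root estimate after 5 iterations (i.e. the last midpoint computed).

-1.71875

t = -1.5 gives g = 1.5, positive; keep [-2, -1.5]
t = -1.75 gives g = -0.125, negative; keep [-1.75, -1.5]
t = -1.625 gives g = 0.71875, positive; keep [-1.75, -1.625]
t = -1.6875 gives g = 0.3047, positive; keep [-1.75, -1.6875]
t = -1.71875 gives g = 0.0918, positive; keep [-1.75, -1.71875]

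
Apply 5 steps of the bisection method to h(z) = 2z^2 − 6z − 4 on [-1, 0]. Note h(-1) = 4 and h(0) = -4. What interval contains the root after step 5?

[-0.5625, -0.53125]

m = -0.5, h(m) = -0.5 (−); new bracket [-1, -0.5]
m = -0.75, h(m) = 1.625 (+); new bracket [-0.75, -0.5]
m = -0.625, h(m) = 0.53125 (+); new bracket [-0.625, -0.5]
m = -0.5625, h(m) = 0.0078 (+); new bracket [-0.5625, -0.5]
m = -0.53125, h(m) = -0.248 (−); new bracket [-0.5625, -0.53125]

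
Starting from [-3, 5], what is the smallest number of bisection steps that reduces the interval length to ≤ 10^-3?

Width after n steps is 8/2^n. Need 2^n ≥ 8/10^-3 = 8000.
2^12 = 4096 < 8000 ≤ 2^13 = 8192, so n = 13.

13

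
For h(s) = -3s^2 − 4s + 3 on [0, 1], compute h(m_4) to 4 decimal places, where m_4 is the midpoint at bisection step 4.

midpoint 0.5: h = 0.25 > 0 → [0.5, 1]
midpoint 0.75: h = -1.6875 < 0 → [0.5, 0.75]
midpoint 0.625: h = -0.671875 < 0 → [0.5, 0.625]
midpoint 0.5625: h = -0.1992 < 0 → [0.5, 0.5625]

-0.1992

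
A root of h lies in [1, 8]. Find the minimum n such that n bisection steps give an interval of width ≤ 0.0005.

14

Width after n steps is 7/2^n. Need 2^n ≥ 7/0.0005 = 14000.
2^13 = 8192 < 14000 ≤ 2^14 = 16384, so n = 14.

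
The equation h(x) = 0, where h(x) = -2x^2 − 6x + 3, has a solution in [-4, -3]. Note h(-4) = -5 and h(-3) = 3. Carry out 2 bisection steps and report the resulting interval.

m = -3.5, h(m) = -0.5 (−); new bracket [-3.5, -3]
m = -3.25, h(m) = 1.375 (+); new bracket [-3.5, -3.25]

[-3.5, -3.25]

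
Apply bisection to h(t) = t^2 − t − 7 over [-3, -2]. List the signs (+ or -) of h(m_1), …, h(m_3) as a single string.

midpoint -2.5: h = 1.75 > 0 → [-2.5, -2]
midpoint -2.25: h = 0.3125 > 0 → [-2.25, -2]
midpoint -2.125: h = -0.359375 < 0 → [-2.25, -2.125]

++-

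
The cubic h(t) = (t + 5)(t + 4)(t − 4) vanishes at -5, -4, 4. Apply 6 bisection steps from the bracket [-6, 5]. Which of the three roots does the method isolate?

t = -0.5 gives h = -70.875, negative; keep [-0.5, 5]
t = 2.25 gives h = -79.296875, negative; keep [2.25, 5]
t = 3.625 gives h = -24.662109, negative; keep [3.625, 5]
t = 4.3125 gives h = 24.1907, positive; keep [3.625, 4.3125]
t = 3.96875 gives h = -2.2334, negative; keep [3.96875, 4.3125]
t = 4.140625 gives h = 10.464, positive; keep [3.96875, 4.140625]

4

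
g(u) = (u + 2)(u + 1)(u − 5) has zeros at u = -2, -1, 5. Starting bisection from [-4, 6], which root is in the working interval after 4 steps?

midpoint 1: g = -24 < 0 → [1, 6]
midpoint 3.5: g = -37.125 < 0 → [3.5, 6]
midpoint 4.75: g = -9.703125 < 0 → [4.75, 6]
midpoint 5.375: g = 17.6309 > 0 → [4.75, 5.375]

5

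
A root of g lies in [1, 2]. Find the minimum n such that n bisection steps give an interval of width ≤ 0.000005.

18

Width after n steps is 1/2^n. Need 2^n ≥ 1/0.000005 = 200000.
2^17 = 131072 < 200000 ≤ 2^18 = 262144, so n = 18.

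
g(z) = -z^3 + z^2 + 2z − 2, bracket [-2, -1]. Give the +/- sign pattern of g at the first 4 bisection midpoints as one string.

+--+

g(-1.5) = 0.625 > 0, so the root lies in [-1.5, -1]
g(-1.25) = -0.984375 < 0, so the root lies in [-1.5, -1.25]
g(-1.375) = -0.259766 < 0, so the root lies in [-1.5, -1.375]
g(-1.4375) = 0.1619 > 0, so the root lies in [-1.4375, -1.375]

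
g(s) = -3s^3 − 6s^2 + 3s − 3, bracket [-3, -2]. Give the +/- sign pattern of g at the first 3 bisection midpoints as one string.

m = -2.5, g(m) = -1.125 (−); new bracket [-3, -2.5]
m = -2.75, g(m) = 5.765625 (+); new bracket [-2.75, -2.5]
m = -2.625, g(m) = 2.044922 (+); new bracket [-2.625, -2.5]

-++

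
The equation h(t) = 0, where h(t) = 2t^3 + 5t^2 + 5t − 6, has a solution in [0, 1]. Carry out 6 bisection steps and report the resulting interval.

[0.65625, 0.671875]

m = 0.5, h(m) = -2 (−); new bracket [0.5, 1]
m = 0.75, h(m) = 1.40625 (+); new bracket [0.5, 0.75]
m = 0.625, h(m) = -0.433594 (−); new bracket [0.625, 0.75]
m = 0.6875, h(m) = 0.4507 (+); new bracket [0.625, 0.6875]
m = 0.65625, h(m) = -0.0002 (−); new bracket [0.65625, 0.6875]
m = 0.671875, h(m) = 0.223 (+); new bracket [0.65625, 0.671875]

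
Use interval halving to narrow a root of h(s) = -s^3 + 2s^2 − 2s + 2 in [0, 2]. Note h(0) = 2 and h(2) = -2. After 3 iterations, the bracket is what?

h(1) = 1 > 0, so the root lies in [1, 2]
h(1.5) = 0.125 > 0, so the root lies in [1.5, 2]
h(1.75) = -0.734375 < 0, so the root lies in [1.5, 1.75]

[1.5, 1.75]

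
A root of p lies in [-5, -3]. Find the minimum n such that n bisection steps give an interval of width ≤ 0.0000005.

22

Width after n steps is 2/2^n. Need 2^n ≥ 2/0.0000005 = 4000000.
2^21 = 2097152 < 4000000 ≤ 2^22 = 4194304, so n = 22.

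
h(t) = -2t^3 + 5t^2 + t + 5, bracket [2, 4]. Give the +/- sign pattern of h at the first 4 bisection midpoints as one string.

-+++

midpoint 3: h = -1 < 0 → [2, 3]
midpoint 2.5: h = 7.5 > 0 → [2.5, 3]
midpoint 2.75: h = 3.96875 > 0 → [2.75, 3]
midpoint 2.875: h = 1.6758 > 0 → [2.875, 3]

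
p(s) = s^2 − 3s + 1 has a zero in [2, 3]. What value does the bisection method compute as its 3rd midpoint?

2.625

midpoint 2.5: p = -0.25 < 0 → [2.5, 3]
midpoint 2.75: p = 0.3125 > 0 → [2.5, 2.75]
midpoint 2.625: p = 0.015625 > 0 → [2.5, 2.625]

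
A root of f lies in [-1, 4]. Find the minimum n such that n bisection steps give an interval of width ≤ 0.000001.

23

Width after n steps is 5/2^n. Need 2^n ≥ 5/0.000001 = 5000000.
2^22 = 4194304 < 5000000 ≤ 2^23 = 8388608, so n = 23.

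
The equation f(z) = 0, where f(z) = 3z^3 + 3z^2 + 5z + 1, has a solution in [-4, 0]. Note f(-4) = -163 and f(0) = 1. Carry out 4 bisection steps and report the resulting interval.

[-0.25, 0]

midpoint -2: f = -21 < 0 → [-2, 0]
midpoint -1: f = -4 < 0 → [-1, 0]
midpoint -0.5: f = -1.125 < 0 → [-0.5, 0]
midpoint -0.25: f = -0.1094 < 0 → [-0.25, 0]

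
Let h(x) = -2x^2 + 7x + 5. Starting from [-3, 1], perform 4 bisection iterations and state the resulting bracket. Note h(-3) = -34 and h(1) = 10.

m = -1, h(m) = -4 (−); new bracket [-1, 1]
m = 0, h(m) = 5 (+); new bracket [-1, 0]
m = -0.5, h(m) = 1 (+); new bracket [-1, -0.5]
m = -0.75, h(m) = -1.375 (−); new bracket [-0.75, -0.5]

[-0.75, -0.5]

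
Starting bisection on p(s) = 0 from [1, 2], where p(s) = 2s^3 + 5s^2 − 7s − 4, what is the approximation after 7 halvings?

1.3203125

m = 1.5, p(m) = 3.5 (+); new bracket [1, 1.5]
m = 1.25, p(m) = -1.03125 (−); new bracket [1.25, 1.5]
m = 1.375, p(m) = 1.027344 (+); new bracket [1.25, 1.375]
m = 1.3125, p(m) = -0.0522 (−); new bracket [1.3125, 1.375]
m = 1.34375, p(m) = 0.4748 (+); new bracket [1.3125, 1.34375]
m = 1.328125, p(m) = 0.2081 (+); new bracket [1.3125, 1.328125]
m = 1.3203125, p(m) = 0.0771 (+); new bracket [1.3125, 1.3203125]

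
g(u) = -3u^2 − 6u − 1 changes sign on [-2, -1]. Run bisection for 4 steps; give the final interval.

[-1.875, -1.8125]

m = -1.5, g(m) = 1.25 (+); new bracket [-2, -1.5]
m = -1.75, g(m) = 0.3125 (+); new bracket [-2, -1.75]
m = -1.875, g(m) = -0.296875 (−); new bracket [-1.875, -1.75]
m = -1.8125, g(m) = 0.0195 (+); new bracket [-1.875, -1.8125]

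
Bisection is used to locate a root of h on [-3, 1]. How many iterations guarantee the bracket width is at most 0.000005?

20

Width after n steps is 4/2^n. Need 2^n ≥ 4/0.000005 = 800000.
2^19 = 524288 < 800000 ≤ 2^20 = 1048576, so n = 20.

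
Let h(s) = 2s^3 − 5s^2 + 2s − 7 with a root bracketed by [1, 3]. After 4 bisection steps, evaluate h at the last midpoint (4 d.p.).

m = 2, h(m) = -7 (−); new bracket [2, 3]
m = 2.5, h(m) = -2 (−); new bracket [2.5, 3]
m = 2.75, h(m) = 2.28125 (+); new bracket [2.5, 2.75]
m = 2.625, h(m) = -0.0273 (−); new bracket [2.625, 2.75]

-0.0273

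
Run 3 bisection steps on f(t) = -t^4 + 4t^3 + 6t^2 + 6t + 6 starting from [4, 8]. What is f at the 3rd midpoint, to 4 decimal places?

-29.0625

m = 6, f(m) = -174 (−); new bracket [4, 6]
m = 5, f(m) = 61 (+); new bracket [5, 6]
m = 5.5, f(m) = -29.0625 (−); new bracket [5, 5.5]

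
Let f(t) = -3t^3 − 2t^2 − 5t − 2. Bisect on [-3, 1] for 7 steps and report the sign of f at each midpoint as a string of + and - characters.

m = -1, f(m) = 4 (+); new bracket [-1, 1]
m = 0, f(m) = -2 (−); new bracket [-1, 0]
m = -0.5, f(m) = 0.375 (+); new bracket [-0.5, 0]
m = -0.25, f(m) = -0.8281 (−); new bracket [-0.5, -0.25]
m = -0.375, f(m) = -0.248 (−); new bracket [-0.5, -0.375]
m = -0.4375, f(m) = 0.0559 (+); new bracket [-0.4375, -0.375]
m = -0.40625, f(m) = -0.0977 (−); new bracket [-0.4375, -0.40625]

+-+--+-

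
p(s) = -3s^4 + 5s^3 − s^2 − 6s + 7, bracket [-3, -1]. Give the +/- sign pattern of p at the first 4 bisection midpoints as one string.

---+

p(-2) = -73 < 0, so the root lies in [-2, -1]
p(-1.5) = -18.3125 < 0, so the root lies in [-1.5, -1]
p(-1.25) = -4.152344 < 0, so the root lies in [-1.25, -1]
p(-1.125) = 0.5598 > 0, so the root lies in [-1.25, -1.125]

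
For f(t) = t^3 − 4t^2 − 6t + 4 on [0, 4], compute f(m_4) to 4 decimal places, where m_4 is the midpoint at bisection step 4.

-2.3281

midpoint 2: f = -16 < 0 → [0, 2]
midpoint 1: f = -5 < 0 → [0, 1]
midpoint 0.5: f = 0.125 > 0 → [0.5, 1]
midpoint 0.75: f = -2.3281 < 0 → [0.5, 0.75]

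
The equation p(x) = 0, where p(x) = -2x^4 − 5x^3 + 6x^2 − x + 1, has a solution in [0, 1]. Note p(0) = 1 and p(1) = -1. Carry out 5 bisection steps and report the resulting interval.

[0.875, 0.90625]

x = 0.5 gives p = 1.25, positive; keep [0.5, 1]
x = 0.75 gives p = 0.882812, positive; keep [0.75, 1]
x = 0.875 gives p = 0.196777, positive; keep [0.875, 1]
x = 0.9375 gives p = -0.3289, negative; keep [0.875, 0.9375]
x = 0.90625 gives p = -0.049, negative; keep [0.875, 0.90625]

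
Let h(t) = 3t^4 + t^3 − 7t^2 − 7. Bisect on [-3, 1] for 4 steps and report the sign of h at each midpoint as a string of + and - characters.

-+--

m = -1, h(m) = -12 (−); new bracket [-3, -1]
m = -2, h(m) = 5 (+); new bracket [-2, -1]
m = -1.5, h(m) = -10.9375 (−); new bracket [-2, -1.5]
m = -1.75, h(m) = -5.6602 (−); new bracket [-2, -1.75]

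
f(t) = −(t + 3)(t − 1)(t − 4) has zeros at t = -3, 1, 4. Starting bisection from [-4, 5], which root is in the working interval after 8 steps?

t = 0.5 gives f = -6.125, negative; keep [-4, 0.5]
t = -1.75 gives f = -19.765625, negative; keep [-4, -1.75]
t = -2.875 gives f = -3.330078, negative; keep [-4, -2.875]
t = -3.4375 gives f = 14.4392, positive; keep [-3.4375, -2.875]
t = -3.15625 gives f = 4.6474, positive; keep [-3.15625, -2.875]
t = -3.015625 gives f = 0.4402, positive; keep [-3.015625, -2.875]
t = -2.9453125 gives f = -1.4985, negative; keep [-3.015625, -2.9453125]
t = -2.98046875 gives f = -0.5427, negative; keep [-3.015625, -2.98046875]

-3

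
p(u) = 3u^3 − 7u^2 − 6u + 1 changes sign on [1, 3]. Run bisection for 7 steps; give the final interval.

[2.96875, 2.984375]

m = 2, p(m) = -15 (−); new bracket [2, 3]
m = 2.5, p(m) = -10.875 (−); new bracket [2.5, 3]
m = 2.75, p(m) = -6.046875 (−); new bracket [2.75, 3]
m = 2.875, p(m) = -2.8184 (−); new bracket [2.875, 3]
m = 2.9375, p(m) = -0.9851 (−); new bracket [2.9375, 3]
m = 2.96875, p(m) = -0.0118 (−); new bracket [2.96875, 3]
m = 2.984375, p(m) = 0.4892 (+); new bracket [2.96875, 2.984375]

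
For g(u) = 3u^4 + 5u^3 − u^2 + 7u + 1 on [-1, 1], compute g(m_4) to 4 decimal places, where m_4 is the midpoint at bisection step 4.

0.1003

g(0) = 1 > 0, so the root lies in [-1, 0]
g(-0.5) = -3.1875 < 0, so the root lies in [-0.5, 0]
g(-0.25) = -0.878906 < 0, so the root lies in [-0.25, 0]
g(-0.125) = 0.1003 > 0, so the root lies in [-0.25, -0.125]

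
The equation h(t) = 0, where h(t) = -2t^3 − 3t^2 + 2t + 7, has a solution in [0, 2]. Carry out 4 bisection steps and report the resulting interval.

[1.25, 1.375]

m = 1, h(m) = 4 (+); new bracket [1, 2]
m = 1.5, h(m) = -3.5 (−); new bracket [1, 1.5]
m = 1.25, h(m) = 0.90625 (+); new bracket [1.25, 1.5]
m = 1.375, h(m) = -1.1211 (−); new bracket [1.25, 1.375]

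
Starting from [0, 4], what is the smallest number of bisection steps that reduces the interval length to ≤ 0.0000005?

23

Width after n steps is 4/2^n. Need 2^n ≥ 4/0.0000005 = 8000000.
2^22 = 4194304 < 8000000 ≤ 2^23 = 8388608, so n = 23.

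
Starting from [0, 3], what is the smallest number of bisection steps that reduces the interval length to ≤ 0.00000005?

Width after n steps is 3/2^n. Need 2^n ≥ 3/0.00000005 = 60000000.
2^25 = 33554432 < 60000000 ≤ 2^26 = 67108864, so n = 26.

26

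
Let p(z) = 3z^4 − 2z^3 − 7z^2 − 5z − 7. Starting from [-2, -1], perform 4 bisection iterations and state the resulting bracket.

[-1.3125, -1.25]

m = -1.5, p(m) = 6.6875 (+); new bracket [-1.5, -1]
m = -1.25, p(m) = -0.457031 (−); new bracket [-1.5, -1.25]
m = -1.375, p(m) = 2.563232 (+); new bracket [-1.375, -1.25]
m = -1.3125, p(m) = 0.9285 (+); new bracket [-1.3125, -1.25]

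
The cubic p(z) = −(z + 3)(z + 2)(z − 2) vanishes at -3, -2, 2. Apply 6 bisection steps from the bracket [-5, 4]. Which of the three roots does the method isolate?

midpoint -0.5: p = 9.375 > 0 → [-0.5, 4]
midpoint 1.75: p = 4.453125 > 0 → [1.75, 4]
midpoint 2.875: p = -25.060547 < 0 → [1.75, 2.875]
midpoint 2.3125: p = -7.1594 < 0 → [1.75, 2.3125]
midpoint 2.03125: p = -0.6338 < 0 → [1.75, 2.03125]
midpoint 1.890625: p = 2.0811 > 0 → [1.890625, 2.03125]

2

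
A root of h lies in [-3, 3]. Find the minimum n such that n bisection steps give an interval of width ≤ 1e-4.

16

Width after n steps is 6/2^n. Need 2^n ≥ 6/1e-4 = 60000.
2^15 = 32768 < 60000 ≤ 2^16 = 65536, so n = 16.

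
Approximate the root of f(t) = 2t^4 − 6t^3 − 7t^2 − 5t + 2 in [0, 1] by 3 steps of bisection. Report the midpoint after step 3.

m = 0.5, f(m) = -2.875 (−); new bracket [0, 0.5]
m = 0.25, f(m) = 0.226562 (+); new bracket [0.25, 0.5]
m = 0.375, f(m) = -1.13623 (−); new bracket [0.25, 0.375]

0.375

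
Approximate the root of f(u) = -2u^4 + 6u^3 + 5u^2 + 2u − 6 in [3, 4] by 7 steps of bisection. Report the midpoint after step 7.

3.6953125

m = 3.5, f(m) = 19.375 (+); new bracket [3.5, 4]
m = 3.75, f(m) = -7.289062 (−); new bracket [3.5, 3.75]
m = 3.625, f(m) = 7.409668 (+); new bracket [3.625, 3.75]
m = 3.6875, f(m) = 0.4189 (+); new bracket [3.6875, 3.75]
m = 3.71875, f(m) = -3.3433 (−); new bracket [3.6875, 3.71875]
m = 3.703125, f(m) = -1.4395 (−); new bracket [3.6875, 3.703125]
m = 3.6953125, f(m) = -0.5047 (−); new bracket [3.6875, 3.6953125]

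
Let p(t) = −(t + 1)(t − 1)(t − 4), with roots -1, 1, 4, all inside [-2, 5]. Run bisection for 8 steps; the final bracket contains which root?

p(1.5) = 3.125 > 0, so the root lies in [1.5, 5]
p(3.25) = 7.171875 > 0, so the root lies in [3.25, 5]
p(4.125) = -2.001953 < 0, so the root lies in [3.25, 4.125]
p(3.6875) = 3.9368 > 0, so the root lies in [3.6875, 4.125]
p(3.90625) = 1.3368 > 0, so the root lies in [3.90625, 4.125]
p(4.015625) = -0.2363 < 0, so the root lies in [3.90625, 4.015625]
p(3.9609375) = 0.5738 > 0, so the root lies in [3.9609375, 4.015625]
p(3.98828125) = 0.1747 > 0, so the root lies in [3.98828125, 4.015625]

4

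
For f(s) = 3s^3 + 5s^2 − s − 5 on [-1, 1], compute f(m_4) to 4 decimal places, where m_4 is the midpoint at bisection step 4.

midpoint 0: f = -5 < 0 → [0, 1]
midpoint 0.5: f = -3.875 < 0 → [0.5, 1]
midpoint 0.75: f = -1.671875 < 0 → [0.75, 1]
midpoint 0.875: f = -0.0371 < 0 → [0.875, 1]

-0.0371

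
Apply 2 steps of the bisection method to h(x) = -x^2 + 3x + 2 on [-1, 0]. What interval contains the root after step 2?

[-0.75, -0.5]

x = -0.5 gives h = 0.25, positive; keep [-1, -0.5]
x = -0.75 gives h = -0.8125, negative; keep [-0.75, -0.5]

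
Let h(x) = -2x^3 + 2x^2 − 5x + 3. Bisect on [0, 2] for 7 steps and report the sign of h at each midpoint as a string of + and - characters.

-+-+-+-

h(1) = -2 < 0, so the root lies in [0, 1]
h(0.5) = 0.75 > 0, so the root lies in [0.5, 1]
h(0.75) = -0.46875 < 0, so the root lies in [0.5, 0.75]
h(0.625) = 0.168 > 0, so the root lies in [0.625, 0.75]
h(0.6875) = -0.1421 < 0, so the root lies in [0.625, 0.6875]
h(0.65625) = 0.0148 > 0, so the root lies in [0.65625, 0.6875]
h(0.671875) = -0.0631 < 0, so the root lies in [0.65625, 0.671875]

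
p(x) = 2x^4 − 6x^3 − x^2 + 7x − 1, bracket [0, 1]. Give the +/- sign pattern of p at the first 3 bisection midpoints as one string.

++-

p(0.5) = 1.625 > 0, so the root lies in [0, 0.5]
p(0.25) = 0.601562 > 0, so the root lies in [0, 0.25]
p(0.125) = -0.151855 < 0, so the root lies in [0.125, 0.25]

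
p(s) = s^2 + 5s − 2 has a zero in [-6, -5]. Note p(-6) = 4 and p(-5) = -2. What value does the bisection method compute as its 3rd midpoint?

-5.375

midpoint -5.5: p = 0.75 > 0 → [-5.5, -5]
midpoint -5.25: p = -0.6875 < 0 → [-5.5, -5.25]
midpoint -5.375: p = 0.015625 > 0 → [-5.375, -5.25]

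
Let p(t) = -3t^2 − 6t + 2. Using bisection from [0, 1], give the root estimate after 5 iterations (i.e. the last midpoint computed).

0.28125

t = 0.5 gives p = -1.75, negative; keep [0, 0.5]
t = 0.25 gives p = 0.3125, positive; keep [0.25, 0.5]
t = 0.375 gives p = -0.671875, negative; keep [0.25, 0.375]
t = 0.3125 gives p = -0.168, negative; keep [0.25, 0.3125]
t = 0.28125 gives p = 0.0752, positive; keep [0.28125, 0.3125]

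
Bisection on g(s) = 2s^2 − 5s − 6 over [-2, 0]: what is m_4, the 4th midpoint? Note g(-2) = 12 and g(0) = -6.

-0.875

g(-1) = 1 > 0, so the root lies in [-1, 0]
g(-0.5) = -3 < 0, so the root lies in [-1, -0.5]
g(-0.75) = -1.125 < 0, so the root lies in [-1, -0.75]
g(-0.875) = -0.0938 < 0, so the root lies in [-1, -0.875]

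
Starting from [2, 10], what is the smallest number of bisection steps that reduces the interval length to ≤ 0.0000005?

24

Width after n steps is 8/2^n. Need 2^n ≥ 8/0.0000005 = 16000000.
2^23 = 8388608 < 16000000 ≤ 2^24 = 16777216, so n = 24.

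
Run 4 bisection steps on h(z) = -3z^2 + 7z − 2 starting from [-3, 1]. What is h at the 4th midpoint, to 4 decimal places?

z = -1 gives h = -12, negative; keep [-1, 1]
z = 0 gives h = -2, negative; keep [0, 1]
z = 0.5 gives h = 0.75, positive; keep [0, 0.5]
z = 0.25 gives h = -0.4375, negative; keep [0.25, 0.5]

-0.4375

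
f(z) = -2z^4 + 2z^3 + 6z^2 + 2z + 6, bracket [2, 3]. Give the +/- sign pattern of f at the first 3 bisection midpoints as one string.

midpoint 2.5: f = 1.625 > 0 → [2.5, 3]
midpoint 2.75: f = -15.914062 < 0 → [2.5, 2.75]
midpoint 2.625: f = -6.191895 < 0 → [2.5, 2.625]

+--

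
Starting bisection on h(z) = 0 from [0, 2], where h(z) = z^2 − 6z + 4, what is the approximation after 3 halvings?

z = 1 gives h = -1, negative; keep [0, 1]
z = 0.5 gives h = 1.25, positive; keep [0.5, 1]
z = 0.75 gives h = 0.0625, positive; keep [0.75, 1]

0.75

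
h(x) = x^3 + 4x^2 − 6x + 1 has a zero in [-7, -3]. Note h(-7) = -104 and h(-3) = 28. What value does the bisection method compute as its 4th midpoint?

-5.25

m = -5, h(m) = 6 (+); new bracket [-7, -5]
m = -6, h(m) = -35 (−); new bracket [-6, -5]
m = -5.5, h(m) = -11.375 (−); new bracket [-5.5, -5]
m = -5.25, h(m) = -1.9531 (−); new bracket [-5.25, -5]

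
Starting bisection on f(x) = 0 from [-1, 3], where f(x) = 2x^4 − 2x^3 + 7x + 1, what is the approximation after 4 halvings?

midpoint 1: f = 8 > 0 → [-1, 1]
midpoint 0: f = 1 > 0 → [-1, 0]
midpoint -0.5: f = -2.125 < 0 → [-0.5, 0]
midpoint -0.25: f = -0.7109 < 0 → [-0.25, 0]

-0.25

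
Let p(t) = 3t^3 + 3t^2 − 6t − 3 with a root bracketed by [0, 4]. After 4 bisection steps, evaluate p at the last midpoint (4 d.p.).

0.0469

t = 2 gives p = 21, positive; keep [0, 2]
t = 1 gives p = -3, negative; keep [1, 2]
t = 1.5 gives p = 4.875, positive; keep [1, 1.5]
t = 1.25 gives p = 0.0469, positive; keep [1, 1.25]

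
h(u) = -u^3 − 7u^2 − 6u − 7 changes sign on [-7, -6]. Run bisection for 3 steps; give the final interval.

u = -6.5 gives h = 10.875, positive; keep [-6.5, -6]
u = -6.25 gives h = 1.203125, positive; keep [-6.25, -6]
u = -6.125 gives h = -3.076172, negative; keep [-6.25, -6.125]

[-6.25, -6.125]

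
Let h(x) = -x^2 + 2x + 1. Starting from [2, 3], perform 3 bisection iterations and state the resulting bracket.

midpoint 2.5: h = -0.25 < 0 → [2, 2.5]
midpoint 2.25: h = 0.4375 > 0 → [2.25, 2.5]
midpoint 2.375: h = 0.109375 > 0 → [2.375, 2.5]

[2.375, 2.5]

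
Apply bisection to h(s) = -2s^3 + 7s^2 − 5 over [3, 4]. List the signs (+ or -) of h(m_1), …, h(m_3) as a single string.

-+-

h(3.5) = -5 < 0, so the root lies in [3, 3.5]
h(3.25) = 0.28125 > 0, so the root lies in [3.25, 3.5]
h(3.375) = -2.152344 < 0, so the root lies in [3.25, 3.375]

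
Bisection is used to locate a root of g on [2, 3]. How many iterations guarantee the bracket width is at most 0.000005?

18

Width after n steps is 1/2^n. Need 2^n ≥ 1/0.000005 = 200000.
2^17 = 131072 < 200000 ≤ 2^18 = 262144, so n = 18.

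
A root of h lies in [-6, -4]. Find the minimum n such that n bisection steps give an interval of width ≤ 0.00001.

Width after n steps is 2/2^n. Need 2^n ≥ 2/0.00001 = 200000.
2^17 = 131072 < 200000 ≤ 2^18 = 262144, so n = 18.

18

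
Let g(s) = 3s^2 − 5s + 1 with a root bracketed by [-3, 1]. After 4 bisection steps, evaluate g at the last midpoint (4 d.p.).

-0.0625

g(-1) = 9 > 0, so the root lies in [-1, 1]
g(0) = 1 > 0, so the root lies in [0, 1]
g(0.5) = -0.75 < 0, so the root lies in [0, 0.5]
g(0.25) = -0.0625 < 0, so the root lies in [0, 0.25]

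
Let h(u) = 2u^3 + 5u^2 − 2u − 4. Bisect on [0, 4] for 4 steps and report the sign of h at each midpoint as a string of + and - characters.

++--

midpoint 2: h = 28 > 0 → [0, 2]
midpoint 1: h = 1 > 0 → [0, 1]
midpoint 0.5: h = -3.5 < 0 → [0.5, 1]
midpoint 0.75: h = -1.8438 < 0 → [0.75, 1]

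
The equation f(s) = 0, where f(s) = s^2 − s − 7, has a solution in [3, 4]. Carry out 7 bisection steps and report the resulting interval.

midpoint 3.5: f = 1.75 > 0 → [3, 3.5]
midpoint 3.25: f = 0.3125 > 0 → [3, 3.25]
midpoint 3.125: f = -0.359375 < 0 → [3.125, 3.25]
midpoint 3.1875: f = -0.0273 < 0 → [3.1875, 3.25]
midpoint 3.21875: f = 0.1416 > 0 → [3.1875, 3.21875]
midpoint 3.203125: f = 0.0569 > 0 → [3.1875, 3.203125]
midpoint 3.1953125: f = 0.0147 > 0 → [3.1875, 3.1953125]

[3.1875, 3.1953125]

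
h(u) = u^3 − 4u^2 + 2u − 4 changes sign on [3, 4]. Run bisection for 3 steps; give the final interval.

[3.75, 3.875]

h(3.5) = -3.125 < 0, so the root lies in [3.5, 4]
h(3.75) = -0.015625 < 0, so the root lies in [3.75, 4]
h(3.875) = 1.873047 > 0, so the root lies in [3.75, 3.875]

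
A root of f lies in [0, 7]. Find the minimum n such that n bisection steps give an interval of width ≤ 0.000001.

Width after n steps is 7/2^n. Need 2^n ≥ 7/0.000001 = 7000000.
2^22 = 4194304 < 7000000 ≤ 2^23 = 8388608, so n = 23.

23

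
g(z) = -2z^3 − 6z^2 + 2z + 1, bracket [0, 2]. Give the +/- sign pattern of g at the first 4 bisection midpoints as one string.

-+--

m = 1, g(m) = -5 (−); new bracket [0, 1]
m = 0.5, g(m) = 0.25 (+); new bracket [0.5, 1]
m = 0.75, g(m) = -1.71875 (−); new bracket [0.5, 0.75]
m = 0.625, g(m) = -0.582 (−); new bracket [0.5, 0.625]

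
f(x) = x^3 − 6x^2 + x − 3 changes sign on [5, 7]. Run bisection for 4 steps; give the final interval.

midpoint 6: f = 3 > 0 → [5, 6]
midpoint 5.5: f = -12.625 < 0 → [5.5, 6]
midpoint 5.75: f = -5.515625 < 0 → [5.75, 6]
midpoint 5.875: f = -1.4395 < 0 → [5.875, 6]

[5.875, 6]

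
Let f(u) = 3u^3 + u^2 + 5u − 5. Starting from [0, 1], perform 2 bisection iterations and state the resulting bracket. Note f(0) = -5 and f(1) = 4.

[0.5, 0.75]

u = 0.5 gives f = -1.875, negative; keep [0.5, 1]
u = 0.75 gives f = 0.578125, positive; keep [0.5, 0.75]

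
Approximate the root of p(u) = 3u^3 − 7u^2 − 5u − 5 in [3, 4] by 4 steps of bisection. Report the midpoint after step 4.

3.0625

u = 3.5 gives p = 20.375, positive; keep [3, 3.5]
u = 3.25 gives p = 7.796875, positive; keep [3, 3.25]
u = 3.125 gives p = 2.568359, positive; keep [3, 3.125]
u = 3.0625 gives p = 0.2039, positive; keep [3, 3.0625]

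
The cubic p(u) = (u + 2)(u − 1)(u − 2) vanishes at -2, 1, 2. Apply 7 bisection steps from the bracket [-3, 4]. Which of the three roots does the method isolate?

midpoint 0.5: p = 1.875 > 0 → [-3, 0.5]
midpoint -1.25: p = 5.484375 > 0 → [-3, -1.25]
midpoint -2.125: p = -1.611328 < 0 → [-2.125, -1.25]
midpoint -1.6875: p = 3.0969 > 0 → [-2.125, -1.6875]
midpoint -1.90625: p = 1.0643 > 0 → [-2.125, -1.90625]
midpoint -2.015625: p = -0.1892 < 0 → [-2.015625, -1.90625]
midpoint -1.9609375: p = 0.4581 > 0 → [-2.015625, -1.9609375]

-2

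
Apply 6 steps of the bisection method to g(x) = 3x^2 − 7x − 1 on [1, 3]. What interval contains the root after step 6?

[2.4375, 2.46875]

x = 2 gives g = -3, negative; keep [2, 3]
x = 2.5 gives g = 0.25, positive; keep [2, 2.5]
x = 2.25 gives g = -1.5625, negative; keep [2.25, 2.5]
x = 2.375 gives g = -0.7031, negative; keep [2.375, 2.5]
x = 2.4375 gives g = -0.2383, negative; keep [2.4375, 2.5]
x = 2.46875 gives g = 0.0029, positive; keep [2.4375, 2.46875]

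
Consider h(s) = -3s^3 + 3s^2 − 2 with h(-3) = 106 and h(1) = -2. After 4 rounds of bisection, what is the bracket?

s = -1 gives h = 4, positive; keep [-1, 1]
s = 0 gives h = -2, negative; keep [-1, 0]
s = -0.5 gives h = -0.875, negative; keep [-1, -0.5]
s = -0.75 gives h = 0.9531, positive; keep [-0.75, -0.5]

[-0.75, -0.5]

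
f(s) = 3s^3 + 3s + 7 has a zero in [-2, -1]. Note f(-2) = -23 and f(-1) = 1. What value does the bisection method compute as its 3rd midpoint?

s = -1.5 gives f = -7.625, negative; keep [-1.5, -1]
s = -1.25 gives f = -2.609375, negative; keep [-1.25, -1]
s = -1.125 gives f = -0.646484, negative; keep [-1.125, -1]

-1.125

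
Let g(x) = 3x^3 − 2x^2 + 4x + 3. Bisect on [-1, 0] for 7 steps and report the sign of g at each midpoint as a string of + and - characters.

+-----+

m = -0.5, g(m) = 0.125 (+); new bracket [-1, -0.5]
m = -0.75, g(m) = -2.390625 (−); new bracket [-0.75, -0.5]
m = -0.625, g(m) = -1.013672 (−); new bracket [-0.625, -0.5]
m = -0.5625, g(m) = -0.4167 (−); new bracket [-0.5625, -0.5]
m = -0.53125, g(m) = -0.1393 (−); new bracket [-0.53125, -0.5]
m = -0.515625, g(m) = -0.0055 (−); new bracket [-0.515625, -0.5]
m = -0.5078125, g(m) = 0.0601 (+); new bracket [-0.515625, -0.5078125]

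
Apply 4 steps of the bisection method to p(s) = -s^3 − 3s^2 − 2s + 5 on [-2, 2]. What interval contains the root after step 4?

midpoint 0: p = 5 > 0 → [0, 2]
midpoint 1: p = -1 < 0 → [0, 1]
midpoint 0.5: p = 3.125 > 0 → [0.5, 1]
midpoint 0.75: p = 1.3906 > 0 → [0.75, 1]

[0.75, 1]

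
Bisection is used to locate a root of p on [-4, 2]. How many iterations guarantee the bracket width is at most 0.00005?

17

Width after n steps is 6/2^n. Need 2^n ≥ 6/0.00005 = 120000.
2^16 = 65536 < 120000 ≤ 2^17 = 131072, so n = 17.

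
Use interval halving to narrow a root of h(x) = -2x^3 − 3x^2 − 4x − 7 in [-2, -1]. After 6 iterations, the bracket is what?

midpoint -1.5: h = -1 < 0 → [-2, -1.5]
midpoint -1.75: h = 1.53125 > 0 → [-1.75, -1.5]
midpoint -1.625: h = 0.160156 > 0 → [-1.625, -1.5]
midpoint -1.5625: h = -0.4448 < 0 → [-1.625, -1.5625]
midpoint -1.59375: h = -0.1487 < 0 → [-1.625, -1.59375]
midpoint -1.609375: h = 0.0041 > 0 → [-1.609375, -1.59375]

[-1.609375, -1.59375]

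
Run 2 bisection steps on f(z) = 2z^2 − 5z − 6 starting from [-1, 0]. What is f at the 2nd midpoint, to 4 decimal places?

-1.1250

m = -0.5, f(m) = -3 (−); new bracket [-1, -0.5]
m = -0.75, f(m) = -1.125 (−); new bracket [-1, -0.75]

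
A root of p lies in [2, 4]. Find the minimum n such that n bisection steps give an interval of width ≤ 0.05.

6

Width after n steps is 2/2^n. Need 2^n ≥ 2/0.05 = 40.
2^5 = 32 < 40 ≤ 2^6 = 64, so n = 6.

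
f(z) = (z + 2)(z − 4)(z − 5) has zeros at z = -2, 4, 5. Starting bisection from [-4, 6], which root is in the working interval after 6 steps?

-2

m = 1, f(m) = 36 (+); new bracket [-4, 1]
m = -1.5, f(m) = 17.875 (+); new bracket [-4, -1.5]
m = -2.75, f(m) = -39.234375 (−); new bracket [-2.75, -1.5]
m = -2.125, f(m) = -5.4551 (−); new bracket [-2.125, -1.5]
m = -1.8125, f(m) = 7.4246 (+); new bracket [-2.125, -1.8125]
m = -1.96875, f(m) = 1.2998 (+); new bracket [-2.125, -1.96875]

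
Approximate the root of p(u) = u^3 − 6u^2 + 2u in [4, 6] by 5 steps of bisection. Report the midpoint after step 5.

5.6875

m = 5, p(m) = -15 (−); new bracket [5, 6]
m = 5.5, p(m) = -4.125 (−); new bracket [5.5, 6]
m = 5.75, p(m) = 3.234375 (+); new bracket [5.5, 5.75]
m = 5.625, p(m) = -0.6152 (−); new bracket [5.625, 5.75]
m = 5.6875, p(m) = 1.2664 (+); new bracket [5.625, 5.6875]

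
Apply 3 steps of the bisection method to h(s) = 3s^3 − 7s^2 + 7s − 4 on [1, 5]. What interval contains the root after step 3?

m = 3, h(m) = 35 (+); new bracket [1, 3]
m = 2, h(m) = 6 (+); new bracket [1, 2]
m = 1.5, h(m) = 0.875 (+); new bracket [1, 1.5]

[1, 1.5]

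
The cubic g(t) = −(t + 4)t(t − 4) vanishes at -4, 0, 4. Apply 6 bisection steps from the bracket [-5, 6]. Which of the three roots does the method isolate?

4

t = 0.5 gives g = 7.875, positive; keep [0.5, 6]
t = 3.25 gives g = 17.671875, positive; keep [3.25, 6]
t = 4.625 gives g = -24.931641, negative; keep [3.25, 4.625]
t = 3.9375 gives g = 1.9534, positive; keep [3.9375, 4.625]
t = 4.28125 gives g = -9.9715, negative; keep [3.9375, 4.28125]
t = 4.109375 gives g = -3.6449, negative; keep [3.9375, 4.109375]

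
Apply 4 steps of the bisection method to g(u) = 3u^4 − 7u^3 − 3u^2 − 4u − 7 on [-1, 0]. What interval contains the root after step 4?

[-0.875, -0.8125]

u = -0.5 gives g = -4.6875, negative; keep [-1, -0.5]
u = -0.75 gives g = -1.785156, negative; keep [-1, -0.75]
u = -0.875 gives g = 0.651123, positive; keep [-0.875, -0.75]
u = -0.8125 gives g = -0.6684, negative; keep [-0.875, -0.8125]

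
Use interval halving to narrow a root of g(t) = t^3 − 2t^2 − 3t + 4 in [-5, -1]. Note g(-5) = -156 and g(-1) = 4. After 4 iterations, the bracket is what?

[-1.75, -1.5]

midpoint -3: g = -32 < 0 → [-3, -1]
midpoint -2: g = -6 < 0 → [-2, -1]
midpoint -1.5: g = 0.625 > 0 → [-2, -1.5]
midpoint -1.75: g = -2.2344 < 0 → [-1.75, -1.5]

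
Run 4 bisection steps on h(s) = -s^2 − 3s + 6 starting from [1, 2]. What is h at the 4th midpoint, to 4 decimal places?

0.3398

midpoint 1.5: h = -0.75 < 0 → [1, 1.5]
midpoint 1.25: h = 0.6875 > 0 → [1.25, 1.5]
midpoint 1.375: h = -0.015625 < 0 → [1.25, 1.375]
midpoint 1.3125: h = 0.3398 > 0 → [1.3125, 1.375]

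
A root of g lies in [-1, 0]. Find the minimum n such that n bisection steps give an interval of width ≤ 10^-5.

17

Width after n steps is 1/2^n. Need 2^n ≥ 1/10^-5 = 100000.
2^16 = 65536 < 100000 ≤ 2^17 = 131072, so n = 17.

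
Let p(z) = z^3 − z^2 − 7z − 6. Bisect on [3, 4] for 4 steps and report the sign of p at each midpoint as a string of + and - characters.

+---

z = 3.5 gives p = 0.125, positive; keep [3, 3.5]
z = 3.25 gives p = -4.984375, negative; keep [3.25, 3.5]
z = 3.375 gives p = -2.572266, negative; keep [3.375, 3.5]
z = 3.4375 gives p = -1.26, negative; keep [3.4375, 3.5]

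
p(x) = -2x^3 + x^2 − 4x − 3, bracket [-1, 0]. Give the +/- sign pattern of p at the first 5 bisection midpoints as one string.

p(-0.5) = -0.5 < 0, so the root lies in [-1, -0.5]
p(-0.75) = 1.40625 > 0, so the root lies in [-0.75, -0.5]
p(-0.625) = 0.378906 > 0, so the root lies in [-0.625, -0.5]
p(-0.5625) = -0.0776 < 0, so the root lies in [-0.625, -0.5625]
p(-0.59375) = 0.1462 > 0, so the root lies in [-0.59375, -0.5625]

-++-+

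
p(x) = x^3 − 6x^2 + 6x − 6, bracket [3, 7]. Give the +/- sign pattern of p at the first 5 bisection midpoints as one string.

p(5) = -1 < 0, so the root lies in [5, 7]
p(6) = 30 > 0, so the root lies in [5, 6]
p(5.5) = 11.875 > 0, so the root lies in [5, 5.5]
p(5.25) = 4.8281 > 0, so the root lies in [5, 5.25]
p(5.125) = 1.7676 > 0, so the root lies in [5, 5.125]

-++++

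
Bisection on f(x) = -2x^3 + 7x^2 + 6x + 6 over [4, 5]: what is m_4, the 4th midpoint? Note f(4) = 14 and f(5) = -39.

m = 4.5, f(m) = -7.5 (−); new bracket [4, 4.5]
m = 4.25, f(m) = 4.40625 (+); new bracket [4.25, 4.5]
m = 4.375, f(m) = -1.246094 (−); new bracket [4.25, 4.375]
m = 4.3125, f(m) = 1.6538 (+); new bracket [4.3125, 4.375]

4.3125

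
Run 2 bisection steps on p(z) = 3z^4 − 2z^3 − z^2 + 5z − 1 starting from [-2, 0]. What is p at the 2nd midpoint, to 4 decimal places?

midpoint -1: p = -2 < 0 → [-2, -1]
midpoint -1.5: p = 11.1875 > 0 → [-1.5, -1]

11.1875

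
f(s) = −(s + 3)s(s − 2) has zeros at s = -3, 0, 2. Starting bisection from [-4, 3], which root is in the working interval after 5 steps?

-3

s = -0.5 gives f = -3.125, negative; keep [-4, -0.5]
s = -2.25 gives f = -7.171875, negative; keep [-4, -2.25]
s = -3.125 gives f = 2.001953, positive; keep [-3.125, -2.25]
s = -2.6875 gives f = -3.9368, negative; keep [-3.125, -2.6875]
s = -2.90625 gives f = -1.3368, negative; keep [-3.125, -2.90625]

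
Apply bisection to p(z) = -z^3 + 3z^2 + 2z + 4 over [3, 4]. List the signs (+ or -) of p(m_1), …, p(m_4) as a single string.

midpoint 3.5: p = 4.875 > 0 → [3.5, 4]
midpoint 3.75: p = 0.953125 > 0 → [3.75, 4]
midpoint 3.875: p = -1.388672 < 0 → [3.75, 3.875]
midpoint 3.8125: p = -0.1848 < 0 → [3.75, 3.8125]

++--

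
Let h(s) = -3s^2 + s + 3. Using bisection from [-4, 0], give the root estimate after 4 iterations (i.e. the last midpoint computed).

-0.75

m = -2, h(m) = -11 (−); new bracket [-2, 0]
m = -1, h(m) = -1 (−); new bracket [-1, 0]
m = -0.5, h(m) = 1.75 (+); new bracket [-1, -0.5]
m = -0.75, h(m) = 0.5625 (+); new bracket [-1, -0.75]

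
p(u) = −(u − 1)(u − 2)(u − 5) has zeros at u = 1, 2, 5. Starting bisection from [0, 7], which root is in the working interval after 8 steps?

midpoint 3.5: p = 5.625 > 0 → [3.5, 7]
midpoint 5.25: p = -3.453125 < 0 → [3.5, 5.25]
midpoint 4.375: p = 5.009766 > 0 → [4.375, 5.25]
midpoint 4.8125: p = 2.0105 > 0 → [4.8125, 5.25]
midpoint 5.03125: p = -0.3819 < 0 → [4.8125, 5.03125]
midpoint 4.921875: p = 0.8953 > 0 → [4.921875, 5.03125]
midpoint 4.9765625: p = 0.2774 > 0 → [4.9765625, 5.03125]
midpoint 5.00390625: p = -0.047 < 0 → [4.9765625, 5.00390625]

5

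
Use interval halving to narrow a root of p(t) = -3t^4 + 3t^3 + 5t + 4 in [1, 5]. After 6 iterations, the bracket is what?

m = 3, p(m) = -143 (−); new bracket [1, 3]
m = 2, p(m) = -10 (−); new bracket [1, 2]
m = 1.5, p(m) = 6.4375 (+); new bracket [1.5, 2]
m = 1.75, p(m) = 0.6914 (+); new bracket [1.75, 2]
m = 1.875, p(m) = -3.9285 (−); new bracket [1.75, 1.875]
m = 1.8125, p(m) = -1.4512 (−); new bracket [1.75, 1.8125]

[1.75, 1.8125]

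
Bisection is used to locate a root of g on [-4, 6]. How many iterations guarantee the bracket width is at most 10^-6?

Width after n steps is 10/2^n. Need 2^n ≥ 10/10^-6 = 10000000.
2^23 = 8388608 < 10000000 ≤ 2^24 = 16777216, so n = 24.

24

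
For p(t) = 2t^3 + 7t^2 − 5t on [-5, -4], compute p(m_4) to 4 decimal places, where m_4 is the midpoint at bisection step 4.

1.7456

t = -4.5 gives p = -18, negative; keep [-4.5, -4]
t = -4.25 gives p = -5.84375, negative; keep [-4.25, -4]
t = -4.125 gives p = -0.644531, negative; keep [-4.125, -4]
t = -4.0625 gives p = 1.7456, positive; keep [-4.125, -4.0625]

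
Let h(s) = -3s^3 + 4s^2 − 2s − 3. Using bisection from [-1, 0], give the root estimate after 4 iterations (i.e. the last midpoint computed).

m = -0.5, h(m) = -0.625 (−); new bracket [-1, -0.5]
m = -0.75, h(m) = 2.015625 (+); new bracket [-0.75, -0.5]
m = -0.625, h(m) = 0.544922 (+); new bracket [-0.625, -0.5]
m = -0.5625, h(m) = -0.0754 (−); new bracket [-0.625, -0.5625]

-0.5625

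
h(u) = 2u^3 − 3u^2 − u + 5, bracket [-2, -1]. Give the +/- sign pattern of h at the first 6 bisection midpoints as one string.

---+-+

u = -1.5 gives h = -7, negative; keep [-1.5, -1]
u = -1.25 gives h = -2.34375, negative; keep [-1.25, -1]
u = -1.125 gives h = -0.519531, negative; keep [-1.125, -1]
u = -1.0625 gives h = 0.2769, positive; keep [-1.125, -1.0625]
u = -1.09375 gives h = -0.112, negative; keep [-1.09375, -1.0625]
u = -1.078125 gives h = 0.0847, positive; keep [-1.09375, -1.078125]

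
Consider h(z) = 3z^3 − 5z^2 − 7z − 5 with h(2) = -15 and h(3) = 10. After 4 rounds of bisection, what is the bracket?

[2.6875, 2.75]

midpoint 2.5: h = -6.875 < 0 → [2.5, 3]
midpoint 2.75: h = 0.328125 > 0 → [2.5, 2.75]
midpoint 2.625: h = -3.564453 < 0 → [2.625, 2.75]
midpoint 2.6875: h = -1.6931 < 0 → [2.6875, 2.75]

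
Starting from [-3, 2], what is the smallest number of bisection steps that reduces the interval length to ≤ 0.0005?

14

Width after n steps is 5/2^n. Need 2^n ≥ 5/0.0005 = 10000.
2^13 = 8192 < 10000 ≤ 2^14 = 16384, so n = 14.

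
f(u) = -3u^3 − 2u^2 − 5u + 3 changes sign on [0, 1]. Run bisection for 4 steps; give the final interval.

m = 0.5, f(m) = -0.375 (−); new bracket [0, 0.5]
m = 0.25, f(m) = 1.578125 (+); new bracket [0.25, 0.5]
m = 0.375, f(m) = 0.685547 (+); new bracket [0.375, 0.5]
m = 0.4375, f(m) = 0.1785 (+); new bracket [0.4375, 0.5]

[0.4375, 0.5]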